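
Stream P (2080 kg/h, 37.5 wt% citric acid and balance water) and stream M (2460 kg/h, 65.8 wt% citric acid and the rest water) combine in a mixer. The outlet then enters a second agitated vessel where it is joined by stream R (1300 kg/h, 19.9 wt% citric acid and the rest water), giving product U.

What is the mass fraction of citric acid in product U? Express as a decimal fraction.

Overall, product flow = 5840 kg/h.
citric acid in = 2080×0.375 + 2460×0.658 + 1300×0.199 = 2657.4 kg/h.
citric acid fraction in U = 0.455.

0.455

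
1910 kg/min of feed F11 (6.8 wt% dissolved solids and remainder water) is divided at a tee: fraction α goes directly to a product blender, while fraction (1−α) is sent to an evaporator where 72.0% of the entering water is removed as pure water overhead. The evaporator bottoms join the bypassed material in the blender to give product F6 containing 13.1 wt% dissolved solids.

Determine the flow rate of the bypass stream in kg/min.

541.2 kg/min

All 1910×0.068 = 129.88 kg/min of dissolved solids reaches F6, so F6 = 129.88/0.131 = 991.45 kg/min and vapour = 918.55 kg/min.
The evaporator receives (1−α)·1910 of feed at 0.932 water and removes 0.720 of that water:
0.720×0.932×(1−α)×1910 = 918.55
(1−α) = 918.55/1281.7 = 0.7167;  α = 0.2833.
Bypass flow = 0.2833×1910 = 541.16 kg/min.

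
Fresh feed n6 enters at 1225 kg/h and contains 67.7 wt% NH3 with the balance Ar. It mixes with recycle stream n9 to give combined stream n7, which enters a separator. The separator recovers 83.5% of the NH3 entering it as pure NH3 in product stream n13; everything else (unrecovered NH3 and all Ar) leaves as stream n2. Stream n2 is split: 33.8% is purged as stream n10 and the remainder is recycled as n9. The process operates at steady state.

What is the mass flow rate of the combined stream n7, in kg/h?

2102 kg/h

Ar enters only via n6 and leaves only via the purge: 1225×0.323 = 0.338×(Ar in n2), and the separator passes all Ar, so Ar in n7 = Ar in n2 = 1170.6 kg/h.
NH3 in n7: m_A = 1225×0.677 + (1−0.338)·(1−0.835)·m_A, so m_A = 829.33/0.8908 = 931.02 kg/h.
n7 = 931.02 + 1170.6 = 2101.7 kg/h.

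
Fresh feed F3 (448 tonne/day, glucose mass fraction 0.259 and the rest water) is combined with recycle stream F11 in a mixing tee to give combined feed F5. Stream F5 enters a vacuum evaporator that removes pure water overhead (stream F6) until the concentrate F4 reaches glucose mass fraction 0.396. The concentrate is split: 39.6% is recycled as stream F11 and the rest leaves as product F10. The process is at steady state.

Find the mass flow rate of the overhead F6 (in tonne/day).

Overall glucose balance (none leaves overhead): glucose in fresh feed = glucose in product, i.e. 448×0.259 = (1−0.396)·F4·0.396.
F4 = 116.03/(0.396×0.604) = 485.12 tonne/day.
Recycle F11 = 0.396×485.12 = 192.11 tonne/day.
Combined feed F5 = 448 + 192.11 = 640.11 tonne/day.
Overhead F6 = F5 − F4 = 640.11 − 485.12 = 154.99 tonne/day.

155 tonne/day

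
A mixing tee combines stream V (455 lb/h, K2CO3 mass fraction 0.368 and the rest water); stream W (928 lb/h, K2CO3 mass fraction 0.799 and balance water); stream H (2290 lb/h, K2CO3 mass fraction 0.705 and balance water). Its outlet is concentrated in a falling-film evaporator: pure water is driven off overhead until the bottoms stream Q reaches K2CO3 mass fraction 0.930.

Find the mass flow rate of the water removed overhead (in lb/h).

959.7 lb/h

K2CO3 entering = 455×0.368 + 928×0.799 + 2290×0.705 = 2523.4 lb/h.
All K2CO3 reports to Q, so Q = 2523.4/0.930 = 2713.3 lb/h.
Total feed = 3673 lb/h; overhead = 3673 − 2713.3 = 959.71 lb/h.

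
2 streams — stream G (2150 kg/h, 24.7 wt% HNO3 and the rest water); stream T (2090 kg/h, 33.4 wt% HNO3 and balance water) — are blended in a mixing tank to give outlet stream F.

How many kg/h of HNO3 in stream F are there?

HNO3 out = HNO3 in = 2150×0.247 + 2090×0.334 = 1229.1 kg/h.

1229 kg/h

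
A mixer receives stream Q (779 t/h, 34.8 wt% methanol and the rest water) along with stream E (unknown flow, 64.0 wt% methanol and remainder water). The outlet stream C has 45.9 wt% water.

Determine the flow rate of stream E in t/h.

1519 t/h

Let E be the unknown flow. Total out = 779 + E.
water balance: 507.91 + 0.360·E = 0.459·(779 + E)
(0.360 − 0.459)·E = 0.459×779 − 507.91 = -150.35
E = -150.35 / -0.099 = 1518.7 t/h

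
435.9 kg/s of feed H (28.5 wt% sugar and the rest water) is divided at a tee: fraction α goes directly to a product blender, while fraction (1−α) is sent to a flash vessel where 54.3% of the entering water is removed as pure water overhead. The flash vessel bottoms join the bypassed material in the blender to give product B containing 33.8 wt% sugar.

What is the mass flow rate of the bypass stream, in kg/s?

259.8 kg/s

All 435.9×0.285 = 124.23 kg/s of sugar reaches B, so B = 124.23/0.338 = 367.55 kg/s and vapour = 68.351 kg/s.
The evaporator receives (1−α)·435.9 of feed at 0.715 water and removes 0.543 of that water:
0.543×0.715×(1−α)×435.9 = 68.351
(1−α) = 68.351/169.24 = 0.4039;  α = 0.5961.
Bypass flow = 0.5961×435.9 = 259.85 kg/s.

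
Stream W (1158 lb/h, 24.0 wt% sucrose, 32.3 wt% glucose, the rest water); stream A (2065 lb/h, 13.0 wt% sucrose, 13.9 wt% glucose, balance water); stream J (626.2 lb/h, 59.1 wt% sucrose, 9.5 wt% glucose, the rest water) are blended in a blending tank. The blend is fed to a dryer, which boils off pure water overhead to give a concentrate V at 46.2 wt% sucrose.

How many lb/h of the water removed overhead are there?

1866 lb/h

sucrose entering = 1158×0.240 + 2065×0.130 + 626.2×0.591 = 916.45 lb/h.
All sucrose reports to V, so V = 916.45/0.462 = 1983.7 lb/h.
Total feed = 3849.2 lb/h; overhead = 3849.2 − 1983.7 = 1865.5 lb/h.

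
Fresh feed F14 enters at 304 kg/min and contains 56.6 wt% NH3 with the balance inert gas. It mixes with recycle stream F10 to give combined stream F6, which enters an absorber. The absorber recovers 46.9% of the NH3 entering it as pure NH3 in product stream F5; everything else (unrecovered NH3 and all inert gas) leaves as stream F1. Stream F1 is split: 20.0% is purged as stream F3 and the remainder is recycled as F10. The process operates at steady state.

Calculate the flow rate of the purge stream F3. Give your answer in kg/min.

inert gas enters only via F14 and leaves only via the purge: 304×0.434 = 0.200×(inert gas in F1), and the absorber passes all inert gas, so inert gas in F6 = inert gas in F1 = 659.68 kg/min.
NH3 in F6: m_A = 304×0.566 + (1−0.200)·(1−0.469)·m_A, so m_A = 172.06/0.5752 = 299.14 kg/min.
F1 = (1−0.469)×299.14 + 659.68 = 818.52 kg/min.
Purge F3 = 0.200×818.52 = 163.7 kg/min.

163.7 kg/min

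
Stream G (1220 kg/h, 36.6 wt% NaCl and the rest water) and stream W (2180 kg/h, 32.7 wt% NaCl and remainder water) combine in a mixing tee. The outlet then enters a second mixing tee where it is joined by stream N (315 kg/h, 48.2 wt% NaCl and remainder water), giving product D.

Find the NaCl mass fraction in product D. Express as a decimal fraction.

0.3530

Overall, product flow = 3715 kg/h.
NaCl in = 1220×0.366 + 2180×0.327 + 315×0.482 = 1311.2 kg/h.
NaCl fraction in D = 0.3530.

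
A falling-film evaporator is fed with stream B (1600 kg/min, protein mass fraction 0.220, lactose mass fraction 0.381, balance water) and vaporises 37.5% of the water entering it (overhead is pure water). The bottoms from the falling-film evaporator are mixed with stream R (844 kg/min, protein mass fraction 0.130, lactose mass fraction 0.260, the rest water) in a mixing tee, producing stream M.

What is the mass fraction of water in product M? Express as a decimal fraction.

0.415

Vapour removed = 0.375×0.399×1600 = 239.4 kg/min; concentrate = 1360.6 kg/min.
water reaching the mixer = 399 (from concentrate) + 844×0.610 = 913.84 kg/min.
Product flow = 1360.6 + 844 = 2204.6 kg/min; water fraction = 0.415.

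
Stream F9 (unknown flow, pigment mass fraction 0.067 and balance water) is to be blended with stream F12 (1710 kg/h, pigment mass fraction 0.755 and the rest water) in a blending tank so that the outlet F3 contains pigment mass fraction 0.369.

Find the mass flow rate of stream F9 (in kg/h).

2186 kg/h

Let F9 be the unknown flow. Total out = 1710 + F9.
pigment balance: 1291 + 0.067·F9 = 0.369·(1710 + F9)
(0.067 − 0.369)·F9 = 0.369×1710 − 1291 = -660.06
F9 = -660.06 / -0.302 = 2185.6 kg/h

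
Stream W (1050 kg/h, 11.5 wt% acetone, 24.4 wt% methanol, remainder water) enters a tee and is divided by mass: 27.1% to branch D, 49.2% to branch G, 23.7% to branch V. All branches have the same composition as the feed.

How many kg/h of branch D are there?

284.6 kg/h

Branch D flow = 0.271×1050 = 284.55 kg/h.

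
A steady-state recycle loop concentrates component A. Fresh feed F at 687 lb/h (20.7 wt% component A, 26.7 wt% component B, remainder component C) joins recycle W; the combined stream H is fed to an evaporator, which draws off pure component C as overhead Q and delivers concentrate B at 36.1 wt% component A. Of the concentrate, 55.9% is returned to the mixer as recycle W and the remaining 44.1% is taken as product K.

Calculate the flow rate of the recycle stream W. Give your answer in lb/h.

Overall component A balance (none leaves overhead): component A in fresh feed = component A in product, i.e. 687×0.207 = (1−0.559)·B·0.361.
B = 142.21/(0.361×0.441) = 893.27 lb/h.
Recycle W = 0.559×893.27 = 499.34 lb/h.

499.3 lb/h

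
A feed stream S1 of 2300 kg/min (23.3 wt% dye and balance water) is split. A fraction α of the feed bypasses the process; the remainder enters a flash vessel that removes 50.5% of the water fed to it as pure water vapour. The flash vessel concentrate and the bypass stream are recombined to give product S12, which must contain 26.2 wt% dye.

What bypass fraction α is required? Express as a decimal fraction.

All 2300×0.233 = 535.9 kg/min of dye reaches S12, so S12 = 535.9/0.262 = 2045.4 kg/min and vapour = 254.58 kg/min.
The evaporator receives (1−α)·2300 of feed at 0.767 water and removes 0.505 of that water:
0.505×0.767×(1−α)×2300 = 254.58
(1−α) = 254.58/890.87 = 0.2858;  α = 0.7142.

0.714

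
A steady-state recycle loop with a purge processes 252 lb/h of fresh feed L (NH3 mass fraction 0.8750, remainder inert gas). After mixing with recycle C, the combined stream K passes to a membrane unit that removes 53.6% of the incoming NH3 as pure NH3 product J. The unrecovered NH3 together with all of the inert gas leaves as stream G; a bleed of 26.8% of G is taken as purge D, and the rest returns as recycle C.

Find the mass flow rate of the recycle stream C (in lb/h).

199.5 lb/h

inert gas enters only via L and leaves only via the purge: 252×0.125 = 0.268×(inert gas in G), and the membrane unit passes all inert gas, so inert gas in K = inert gas in G = 117.54 lb/h.
NH3 in K: m_A = 252×0.875 + (1−0.268)·(1−0.536)·m_A, so m_A = 220.5/0.6604 = 333.91 lb/h.
G = (1−0.536)×333.91 + 117.54 = 272.47 lb/h.
Recycle C = (1−0.268)×272.47 = 199.45 lb/h.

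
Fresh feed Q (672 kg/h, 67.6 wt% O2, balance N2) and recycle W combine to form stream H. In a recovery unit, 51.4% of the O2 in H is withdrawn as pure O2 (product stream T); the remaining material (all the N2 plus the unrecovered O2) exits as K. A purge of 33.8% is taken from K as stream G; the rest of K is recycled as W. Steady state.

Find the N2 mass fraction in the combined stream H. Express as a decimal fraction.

0.490

N2 enters only via Q and leaves only via the purge: 672×0.324 = 0.338×(N2 in K), and the recovery unit passes all N2, so N2 in H = N2 in K = 644.17 kg/h.
O2 in H: m_A = 672×0.676 + (1−0.338)·(1−0.514)·m_A, so m_A = 454.27/0.6783 = 669.75 kg/h.
H = 669.75 + 644.17 = 1313.9 kg/h.
N2 fraction in H = 644.17/1313.9 = 0.490.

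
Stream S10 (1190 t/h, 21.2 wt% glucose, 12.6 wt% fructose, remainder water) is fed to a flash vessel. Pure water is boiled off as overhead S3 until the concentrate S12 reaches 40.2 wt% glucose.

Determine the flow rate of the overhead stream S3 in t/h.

glucose is conserved: 1190×0.212 = 252.28 t/h all reports to the concentrate.
Concentrate = 252.28/(target fraction) = 627.56 t/h.
Overhead = 1190 − 627.56 = 562.44 t/h.

562.4 t/h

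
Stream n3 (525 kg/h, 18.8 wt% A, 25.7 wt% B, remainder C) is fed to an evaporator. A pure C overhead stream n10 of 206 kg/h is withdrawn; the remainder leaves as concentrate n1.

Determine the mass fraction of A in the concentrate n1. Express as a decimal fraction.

0.3094

A is not removed: 525×0.188 = 98.7 kg/h of A enters n1.
Concentrate = 525 − 206 = 319 kg/h.
Mass fraction = 98.7/319 = 0.3094.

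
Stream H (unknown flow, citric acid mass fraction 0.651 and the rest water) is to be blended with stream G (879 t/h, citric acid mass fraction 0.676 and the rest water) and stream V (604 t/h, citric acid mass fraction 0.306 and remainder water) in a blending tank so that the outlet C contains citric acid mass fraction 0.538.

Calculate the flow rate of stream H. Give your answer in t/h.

166.6 t/h

Let H be the unknown flow. Total out = 1483 + H.
citric acid balance: 779.03 + 0.651·H = 0.538·(1483 + H)
(0.651 − 0.538)·H = 0.538×1483 − 779.03 = 18.826
H = 18.826 / 0.113 = 166.6 t/h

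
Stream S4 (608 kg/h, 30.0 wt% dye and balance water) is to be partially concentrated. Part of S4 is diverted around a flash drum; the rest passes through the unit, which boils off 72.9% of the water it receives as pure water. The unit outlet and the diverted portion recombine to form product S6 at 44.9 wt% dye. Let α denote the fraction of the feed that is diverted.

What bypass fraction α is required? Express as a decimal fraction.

All 608×0.300 = 182.4 kg/h of dye reaches S6, so S6 = 182.4/0.449 = 406.24 kg/h and vapour = 201.76 kg/h.
The evaporator receives (1−α)·608 of feed at 0.700 water and removes 0.729 of that water:
0.729×0.700×(1−α)×608 = 201.76
(1−α) = 201.76/310.26 = 0.6503;  α = 0.3497.

0.350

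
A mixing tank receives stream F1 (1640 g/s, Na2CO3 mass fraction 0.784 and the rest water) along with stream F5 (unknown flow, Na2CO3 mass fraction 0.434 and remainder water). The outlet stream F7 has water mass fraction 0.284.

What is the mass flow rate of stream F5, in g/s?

Let F5 be the unknown flow. Total out = 1640 + F5.
water balance: 354.24 + 0.566·F5 = 0.284·(1640 + F5)
(0.566 − 0.284)·F5 = 0.284×1640 − 354.24 = 111.52
F5 = 111.52 / 0.282 = 395.46 g/s

395.5 g/s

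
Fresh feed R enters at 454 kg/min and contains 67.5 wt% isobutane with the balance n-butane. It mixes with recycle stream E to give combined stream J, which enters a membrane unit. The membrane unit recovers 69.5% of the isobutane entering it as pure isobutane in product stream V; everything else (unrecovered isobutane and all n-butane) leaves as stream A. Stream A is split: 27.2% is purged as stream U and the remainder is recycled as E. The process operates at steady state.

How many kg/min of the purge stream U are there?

180.2 kg/min

n-butane enters only via R and leaves only via the purge: 454×0.325 = 0.272×(n-butane in A), and the membrane unit passes all n-butane, so n-butane in J = n-butane in A = 542.46 kg/min.
isobutane in J: m_A = 454×0.675 + (1−0.272)·(1−0.695)·m_A, so m_A = 306.45/0.7780 = 393.91 kg/min.
A = (1−0.695)×393.91 + 542.46 = 662.61 kg/min.
Purge U = 0.272×662.61 = 180.23 kg/min.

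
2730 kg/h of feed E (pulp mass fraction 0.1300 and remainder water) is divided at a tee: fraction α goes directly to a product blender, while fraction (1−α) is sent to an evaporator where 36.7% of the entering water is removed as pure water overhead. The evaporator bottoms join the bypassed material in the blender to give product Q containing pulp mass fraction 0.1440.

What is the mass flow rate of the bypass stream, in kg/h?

All 2730×0.130 = 354.9 kg/h of pulp reaches Q, so Q = 354.9/0.144 = 2464.6 kg/h and vapour = 265.42 kg/h.
The evaporator receives (1−α)·2730 of feed at 0.870 water and removes 0.367 of that water:
0.367×0.870×(1−α)×2730 = 265.42
(1−α) = 265.42/871.66 = 0.3045;  α = 0.6955.
Bypass flow = 0.6955×2730 = 1898.7 kg/h.

1899 kg/h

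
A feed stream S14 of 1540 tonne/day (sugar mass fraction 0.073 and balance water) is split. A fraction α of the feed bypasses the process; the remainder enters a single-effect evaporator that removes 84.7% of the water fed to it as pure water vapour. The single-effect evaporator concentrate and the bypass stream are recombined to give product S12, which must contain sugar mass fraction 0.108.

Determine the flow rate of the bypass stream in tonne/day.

904.4 tonne/day

All 1540×0.073 = 112.42 tonne/day of sugar reaches S12, so S12 = 112.42/0.108 = 1040.9 tonne/day and vapour = 499.07 tonne/day.
The evaporator receives (1−α)·1540 of feed at 0.927 water and removes 0.847 of that water:
0.847×0.927×(1−α)×1540 = 499.07
(1−α) = 499.07/1209.2 = 0.4127;  α = 0.5873.
Bypass flow = 0.5873×1540 = 904.37 tonne/day.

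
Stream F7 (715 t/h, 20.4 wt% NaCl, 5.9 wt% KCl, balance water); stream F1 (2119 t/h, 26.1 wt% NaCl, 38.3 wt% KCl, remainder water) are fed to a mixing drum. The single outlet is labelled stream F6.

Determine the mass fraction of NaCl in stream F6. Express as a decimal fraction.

Total flow out = 715 + 2119 = 2834 t/h.
NaCl in = 715×0.204 + 2119×0.261 = 698.92 t/h.
NaCl mass fraction in F6 = 698.92/2834 = 0.247.

0.247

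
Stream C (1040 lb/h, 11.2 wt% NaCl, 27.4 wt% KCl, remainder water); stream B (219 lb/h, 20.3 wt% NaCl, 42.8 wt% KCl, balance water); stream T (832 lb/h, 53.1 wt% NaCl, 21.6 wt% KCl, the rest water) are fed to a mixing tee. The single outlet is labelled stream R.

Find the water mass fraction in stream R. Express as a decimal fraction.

0.445

Total flow out = 1040 + 219 + 832 = 2091 lb/h.
water in = 1040×0.614 + 219×0.369 + 832×0.253 = 929.87 lb/h.
water mass fraction in R = 929.87/2091 = 0.445.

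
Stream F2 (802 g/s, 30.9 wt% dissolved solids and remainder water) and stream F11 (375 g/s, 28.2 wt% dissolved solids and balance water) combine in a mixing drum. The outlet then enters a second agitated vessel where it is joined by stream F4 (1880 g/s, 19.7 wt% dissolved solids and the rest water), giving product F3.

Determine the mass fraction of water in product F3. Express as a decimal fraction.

0.763

Overall, product flow = 3057 g/s.
water in = 802×0.691 + 375×0.718 + 1880×0.803 = 2333.1 g/s.
water fraction in F3 = 0.763.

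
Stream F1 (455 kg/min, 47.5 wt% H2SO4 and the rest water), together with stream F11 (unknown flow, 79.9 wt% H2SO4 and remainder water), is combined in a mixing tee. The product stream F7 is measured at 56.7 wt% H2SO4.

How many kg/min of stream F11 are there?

Let F11 be the unknown flow. Total out = 455 + F11.
H2SO4 balance: 216.12 + 0.799·F11 = 0.567·(455 + F11)
(0.799 − 0.567)·F11 = 0.567×455 − 216.12 = 41.86
F11 = 41.86 / 0.232 = 180.43 kg/min

180.4 kg/min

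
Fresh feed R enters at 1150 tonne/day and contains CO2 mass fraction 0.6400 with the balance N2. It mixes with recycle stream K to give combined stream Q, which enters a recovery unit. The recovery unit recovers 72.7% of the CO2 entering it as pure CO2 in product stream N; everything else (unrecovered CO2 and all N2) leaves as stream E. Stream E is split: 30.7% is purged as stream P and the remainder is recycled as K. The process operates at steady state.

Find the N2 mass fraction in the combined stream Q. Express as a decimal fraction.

N2 enters only via R and leaves only via the purge: 1150×0.360 = 0.307×(N2 in E), and the recovery unit passes all N2, so N2 in Q = N2 in E = 1348.5 tonne/day.
CO2 in Q: m_A = 1150×0.640 + (1−0.307)·(1−0.727)·m_A, so m_A = 736/0.8108 = 907.73 tonne/day.
Q = 907.73 + 1348.5 = 2256.3 tonne/day.
N2 fraction in Q = 1348.5/2256.3 = 0.5977.

0.5977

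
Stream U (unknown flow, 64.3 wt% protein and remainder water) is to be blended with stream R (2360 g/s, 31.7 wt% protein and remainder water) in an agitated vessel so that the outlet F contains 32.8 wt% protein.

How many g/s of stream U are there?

82.41 g/s

Let U be the unknown flow. Total out = 2360 + U.
protein balance: 748.12 + 0.643·U = 0.328·(2360 + U)
(0.643 − 0.328)·U = 0.328×2360 − 748.12 = 25.96
U = 25.96 / 0.315 = 82.413 g/s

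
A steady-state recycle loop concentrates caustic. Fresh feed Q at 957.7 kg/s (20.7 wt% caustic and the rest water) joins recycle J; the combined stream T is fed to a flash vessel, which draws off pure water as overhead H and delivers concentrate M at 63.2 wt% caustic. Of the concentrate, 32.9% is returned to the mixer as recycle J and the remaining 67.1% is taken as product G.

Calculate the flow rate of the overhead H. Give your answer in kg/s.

644 kg/s

Overall caustic balance (none leaves overhead): caustic in fresh feed = caustic in product, i.e. 957.7×0.207 = (1−0.329)·M·0.632.
M = 198.24/(0.632×0.671) = 467.48 kg/s.
Recycle J = 0.329×467.48 = 153.8 kg/s.
Combined feed T = 957.7 + 153.8 = 1111.5 kg/s.
Overhead H = T − M = 1111.5 − 467.48 = 644.02 kg/s.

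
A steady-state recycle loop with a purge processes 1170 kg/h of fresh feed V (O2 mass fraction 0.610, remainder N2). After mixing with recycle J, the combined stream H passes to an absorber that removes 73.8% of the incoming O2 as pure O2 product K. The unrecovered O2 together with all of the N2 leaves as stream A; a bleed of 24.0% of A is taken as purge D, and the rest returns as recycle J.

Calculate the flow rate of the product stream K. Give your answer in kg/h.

657.7 kg/h

O2 in H: m_A = 1170×0.610 + (1−0.240)·(1−0.738)·m_A, so m_A = 713.7/0.8009 = 891.14 kg/h.
Product K = 0.738×891.14 = 657.66 kg/h.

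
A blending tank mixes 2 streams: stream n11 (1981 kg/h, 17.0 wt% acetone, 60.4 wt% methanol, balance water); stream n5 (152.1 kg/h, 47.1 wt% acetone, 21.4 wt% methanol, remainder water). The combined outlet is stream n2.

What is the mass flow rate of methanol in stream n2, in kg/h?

methanol out = methanol in = 1981×0.604 + 152.1×0.214 = 1229.1 kg/h.

1229 kg/h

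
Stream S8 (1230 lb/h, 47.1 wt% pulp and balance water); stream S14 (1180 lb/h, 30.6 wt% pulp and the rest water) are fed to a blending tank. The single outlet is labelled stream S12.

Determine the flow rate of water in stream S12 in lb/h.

1470 lb/h

water out = water in = 1230×0.529 + 1180×0.694 = 1469.6 lb/h.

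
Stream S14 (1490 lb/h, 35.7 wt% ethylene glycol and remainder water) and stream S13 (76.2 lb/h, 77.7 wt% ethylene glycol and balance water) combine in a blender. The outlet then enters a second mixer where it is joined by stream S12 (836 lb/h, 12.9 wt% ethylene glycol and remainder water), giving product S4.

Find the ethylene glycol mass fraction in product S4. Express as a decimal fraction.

Overall, product flow = 2402.2 lb/h.
ethylene glycol in = 1490×0.357 + 76.2×0.777 + 836×0.129 = 698.98 lb/h.
ethylene glycol fraction in S4 = 0.291.

0.291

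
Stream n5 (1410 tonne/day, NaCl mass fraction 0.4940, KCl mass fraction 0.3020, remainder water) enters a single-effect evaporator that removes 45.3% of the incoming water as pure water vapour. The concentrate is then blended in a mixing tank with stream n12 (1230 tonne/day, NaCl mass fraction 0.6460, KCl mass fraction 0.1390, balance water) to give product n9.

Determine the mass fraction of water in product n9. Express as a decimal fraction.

Vapour removed = 0.453×0.204×1410 = 130.3 tonne/day; concentrate = 1279.7 tonne/day.
water reaching the mixer = 157.34 (from concentrate) + 1230×0.215 = 421.79 tonne/day.
Product flow = 1279.7 + 1230 = 2509.7 tonne/day; water fraction = 0.1681.

0.1681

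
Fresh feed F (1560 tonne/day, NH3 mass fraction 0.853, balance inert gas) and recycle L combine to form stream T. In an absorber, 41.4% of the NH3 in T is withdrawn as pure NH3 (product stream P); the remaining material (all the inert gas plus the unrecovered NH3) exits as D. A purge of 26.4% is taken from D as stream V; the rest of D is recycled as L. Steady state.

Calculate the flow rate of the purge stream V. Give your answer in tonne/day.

inert gas enters only via F and leaves only via the purge: 1560×0.147 = 0.264×(inert gas in D), and the absorber passes all inert gas, so inert gas in T = inert gas in D = 868.64 tonne/day.
NH3 in T: m_A = 1560×0.853 + (1−0.264)·(1−0.414)·m_A, so m_A = 1330.7/0.5687 = 2339.8 tonne/day.
D = (1−0.414)×2339.8 + 868.64 = 2239.8 tonne/day.
Purge V = 0.264×2239.8 = 591.3 tonne/day.

591.3 tonne/day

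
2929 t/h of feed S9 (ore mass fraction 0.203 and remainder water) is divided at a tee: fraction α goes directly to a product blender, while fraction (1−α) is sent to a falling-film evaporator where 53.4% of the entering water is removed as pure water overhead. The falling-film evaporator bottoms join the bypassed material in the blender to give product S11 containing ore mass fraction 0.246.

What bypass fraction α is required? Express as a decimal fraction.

All 2929×0.203 = 594.59 t/h of ore reaches S11, so S11 = 594.59/0.246 = 2417 t/h and vapour = 511.98 t/h.
The evaporator receives (1−α)·2929 of feed at 0.797 water and removes 0.534 of that water:
0.534×0.797×(1−α)×2929 = 511.98
(1−α) = 511.98/1246.6 = 0.4107;  α = 0.5893.

0.589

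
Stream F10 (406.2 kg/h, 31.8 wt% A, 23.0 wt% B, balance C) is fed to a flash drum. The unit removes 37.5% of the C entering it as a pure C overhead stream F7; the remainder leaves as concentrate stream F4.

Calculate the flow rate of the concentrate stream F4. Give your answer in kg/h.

C entering = 406.2×0.452 = 183.6 kg/h; overhead removed = 0.375×183.6 = 68.851 kg/h.
Concentrate = 406.2 − 68.851 = 337.35 kg/h.

337.3 kg/h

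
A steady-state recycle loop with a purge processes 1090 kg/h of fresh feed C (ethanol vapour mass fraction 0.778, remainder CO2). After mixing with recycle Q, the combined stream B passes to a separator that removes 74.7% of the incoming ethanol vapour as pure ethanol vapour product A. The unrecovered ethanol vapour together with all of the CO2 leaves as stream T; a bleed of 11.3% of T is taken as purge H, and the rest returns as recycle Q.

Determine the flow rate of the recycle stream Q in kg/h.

2145 kg/h

CO2 enters only via C and leaves only via the purge: 1090×0.222 = 0.113×(CO2 in T), and the separator passes all CO2, so CO2 in B = CO2 in T = 2141.4 kg/h.
ethanol vapour in B: m_A = 1090×0.778 + (1−0.113)·(1−0.747)·m_A, so m_A = 848.02/0.7756 = 1093.4 kg/h.
T = (1−0.747)×1093.4 + 2141.4 = 2418 kg/h.
Recycle Q = (1−0.113)×2418 = 2144.8 kg/h.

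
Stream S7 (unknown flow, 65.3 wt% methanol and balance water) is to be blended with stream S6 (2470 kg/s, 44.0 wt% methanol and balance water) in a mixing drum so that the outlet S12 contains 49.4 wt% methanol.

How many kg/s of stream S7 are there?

838.9 kg/s

Let S7 be the unknown flow. Total out = 2470 + S7.
methanol balance: 1086.8 + 0.653·S7 = 0.494·(2470 + S7)
(0.653 − 0.494)·S7 = 0.494×2470 − 1086.8 = 133.38
S7 = 133.38 / 0.159 = 838.87 kg/s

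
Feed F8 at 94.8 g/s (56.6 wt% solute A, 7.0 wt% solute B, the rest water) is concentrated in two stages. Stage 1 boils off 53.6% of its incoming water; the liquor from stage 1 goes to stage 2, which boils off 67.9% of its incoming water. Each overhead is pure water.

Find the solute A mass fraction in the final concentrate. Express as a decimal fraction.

water in feed = 94.8×0.364 = 34.507 g/s.
After stage 1: water left = (1−0.536)×34.507 = 16.011; stream total = 76.304 g/s.
After stage 2: water left = (1−0.679)×16.011 = 5.1396; final concentrate = 65.432 g/s.
solute A fraction = 53.657/65.432 = 0.820.

0.820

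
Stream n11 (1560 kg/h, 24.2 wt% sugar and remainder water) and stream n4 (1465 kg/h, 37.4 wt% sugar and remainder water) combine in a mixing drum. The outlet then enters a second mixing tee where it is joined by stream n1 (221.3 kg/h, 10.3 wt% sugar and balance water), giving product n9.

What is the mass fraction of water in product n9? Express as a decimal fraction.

Overall, product flow = 3246.3 kg/h.
water in = 1560×0.758 + 1465×0.626 + 221.3×0.897 = 2298.1 kg/h.
water fraction in n9 = 0.708.

0.708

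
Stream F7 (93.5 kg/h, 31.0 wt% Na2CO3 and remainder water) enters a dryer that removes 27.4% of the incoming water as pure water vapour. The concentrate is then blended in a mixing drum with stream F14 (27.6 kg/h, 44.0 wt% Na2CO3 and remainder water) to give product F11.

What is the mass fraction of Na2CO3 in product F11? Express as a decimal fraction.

Vapour removed = 0.274×0.690×93.5 = 17.677 kg/h; concentrate = 75.823 kg/h.
Na2CO3 reaching the mixer = 28.985 (from concentrate) + 27.6×0.440 = 41.129 kg/h.
Product flow = 75.823 + 27.6 = 103.42 kg/h; Na2CO3 fraction = 0.398.

0.398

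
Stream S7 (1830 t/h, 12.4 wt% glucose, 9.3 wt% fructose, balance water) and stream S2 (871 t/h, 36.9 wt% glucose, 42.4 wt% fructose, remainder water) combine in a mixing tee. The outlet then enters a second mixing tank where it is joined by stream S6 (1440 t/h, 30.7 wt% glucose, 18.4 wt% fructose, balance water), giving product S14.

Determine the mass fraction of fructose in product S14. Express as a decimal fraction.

Overall, product flow = 4141 t/h.
fructose in = 1830×0.093 + 871×0.424 + 1440×0.184 = 804.45 t/h.
fructose fraction in S14 = 0.194.

0.194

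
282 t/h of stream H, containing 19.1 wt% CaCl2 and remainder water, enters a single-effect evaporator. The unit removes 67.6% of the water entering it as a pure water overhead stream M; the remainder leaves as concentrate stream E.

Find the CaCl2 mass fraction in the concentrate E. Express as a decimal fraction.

0.422

CaCl2 is not removed: 282×0.191 = 53.862 t/h of CaCl2 enters E.
water entering = 282×0.809 = 228.14 t/h; overhead removed = 0.676×228.14 = 154.22 t/h.
Concentrate = 282 − 154.22 = 127.78 t/h.
Mass fraction = 53.862/127.78 = 0.422.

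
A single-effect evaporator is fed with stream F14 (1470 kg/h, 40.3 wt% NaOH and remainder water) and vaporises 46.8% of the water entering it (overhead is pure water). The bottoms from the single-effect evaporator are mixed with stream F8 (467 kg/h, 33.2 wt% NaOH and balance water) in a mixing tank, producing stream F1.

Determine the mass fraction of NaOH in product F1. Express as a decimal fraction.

0.4897

Vapour removed = 0.468×0.597×1470 = 410.71 kg/h; concentrate = 1059.3 kg/h.
NaOH reaching the mixer = 592.41 (from concentrate) + 467×0.332 = 747.45 kg/h.
Product flow = 1059.3 + 467 = 1526.3 kg/h; NaOH fraction = 0.4897.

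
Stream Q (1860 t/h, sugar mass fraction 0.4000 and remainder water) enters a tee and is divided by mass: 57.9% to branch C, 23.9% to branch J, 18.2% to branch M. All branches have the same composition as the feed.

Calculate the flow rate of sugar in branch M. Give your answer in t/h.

Branch M total = 0.182×1860 = 338.52 t/h.
sugar in M = 0.400×338.52 = 135.41 t/h.

135.4 t/h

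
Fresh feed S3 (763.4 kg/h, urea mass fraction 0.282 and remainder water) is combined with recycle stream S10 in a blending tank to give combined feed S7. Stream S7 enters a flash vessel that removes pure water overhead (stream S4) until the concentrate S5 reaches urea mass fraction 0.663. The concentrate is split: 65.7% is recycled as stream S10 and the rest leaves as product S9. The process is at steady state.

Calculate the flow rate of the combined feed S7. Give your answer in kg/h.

Overall urea balance (none leaves overhead): urea in fresh feed = urea in product, i.e. 763.4×0.282 = (1−0.657)·S5·0.663.
S5 = 215.28/(0.663×0.343) = 946.66 kg/h.
Recycle S10 = 0.657×946.66 = 621.96 kg/h.
Combined feed S7 = 763.4 + 621.96 = 1385.4 kg/h.

1385 kg/h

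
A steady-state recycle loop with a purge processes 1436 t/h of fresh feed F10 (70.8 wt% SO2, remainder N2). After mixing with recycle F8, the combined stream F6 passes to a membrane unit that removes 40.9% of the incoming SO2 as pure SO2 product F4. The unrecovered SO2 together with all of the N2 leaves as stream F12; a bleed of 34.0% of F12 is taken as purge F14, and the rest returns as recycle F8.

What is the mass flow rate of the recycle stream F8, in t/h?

N2 enters only via F10 and leaves only via the purge: 1436×0.292 = 0.340×(N2 in F12), and the membrane unit passes all N2, so N2 in F6 = N2 in F12 = 1233.3 t/h.
SO2 in F6: m_A = 1436×0.708 + (1−0.340)·(1−0.409)·m_A, so m_A = 1016.7/0.6099 = 1666.9 t/h.
F12 = (1−0.409)×1666.9 + 1233.3 = 2218.4 t/h.
Recycle F8 = (1−0.340)×2218.4 = 1464.1 t/h.

1464 t/h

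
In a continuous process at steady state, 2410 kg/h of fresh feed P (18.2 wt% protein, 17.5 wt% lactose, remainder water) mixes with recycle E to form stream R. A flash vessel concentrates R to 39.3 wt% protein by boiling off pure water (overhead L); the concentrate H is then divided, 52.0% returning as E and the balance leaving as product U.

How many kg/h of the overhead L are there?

Overall protein balance (none leaves overhead): protein in fresh feed = protein in product, i.e. 2410×0.182 = (1−0.520)·H·0.393.
H = 438.62/(0.393×0.480) = 2325.2 kg/h.
Recycle E = 0.520×2325.2 = 1209.1 kg/h.
Combined feed R = 2410 + 1209.1 = 3619.1 kg/h.
Overhead L = R − H = 3619.1 − 2325.2 = 1293.9 kg/h.

1294 kg/h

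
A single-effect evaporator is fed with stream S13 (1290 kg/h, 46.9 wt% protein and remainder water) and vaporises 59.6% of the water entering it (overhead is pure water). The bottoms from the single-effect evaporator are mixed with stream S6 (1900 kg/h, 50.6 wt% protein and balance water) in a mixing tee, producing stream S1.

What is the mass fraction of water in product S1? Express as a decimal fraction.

0.4369

Vapour removed = 0.596×0.531×1290 = 408.25 kg/h; concentrate = 881.75 kg/h.
water reaching the mixer = 276.74 (from concentrate) + 1900×0.494 = 1215.3 kg/h.
Product flow = 881.75 + 1900 = 2781.7 kg/h; water fraction = 0.4369.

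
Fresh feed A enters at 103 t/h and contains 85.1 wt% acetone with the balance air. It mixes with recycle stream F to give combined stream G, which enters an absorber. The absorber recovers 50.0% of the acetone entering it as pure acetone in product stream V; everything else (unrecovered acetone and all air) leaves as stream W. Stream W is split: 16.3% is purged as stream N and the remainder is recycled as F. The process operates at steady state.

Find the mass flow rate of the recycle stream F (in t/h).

141.9 t/h

air enters only via A and leaves only via the purge: 103×0.149 = 0.163×(air in W), and the absorber passes all air, so air in G = air in W = 94.153 t/h.
acetone in G: m_A = 103×0.851 + (1−0.163)·(1−0.500)·m_A, so m_A = 87.653/0.5815 = 150.74 t/h.
W = (1−0.500)×150.74 + 94.153 = 169.52 t/h.
Recycle F = (1−0.163)×169.52 = 141.89 t/h.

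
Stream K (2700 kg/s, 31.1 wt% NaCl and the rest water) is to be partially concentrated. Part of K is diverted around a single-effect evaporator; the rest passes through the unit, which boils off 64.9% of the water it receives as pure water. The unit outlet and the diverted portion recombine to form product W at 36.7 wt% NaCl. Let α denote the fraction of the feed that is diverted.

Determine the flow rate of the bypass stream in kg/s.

All 2700×0.311 = 839.7 kg/s of NaCl reaches W, so W = 839.7/0.367 = 2288 kg/s and vapour = 411.99 kg/s.
The evaporator receives (1−α)·2700 of feed at 0.689 water and removes 0.649 of that water:
0.649×0.689×(1−α)×2700 = 411.99
(1−α) = 411.99/1207.3 = 0.3412;  α = 0.6588.
Bypass flow = 0.6588×2700 = 1778.7 kg/s.

1779 kg/s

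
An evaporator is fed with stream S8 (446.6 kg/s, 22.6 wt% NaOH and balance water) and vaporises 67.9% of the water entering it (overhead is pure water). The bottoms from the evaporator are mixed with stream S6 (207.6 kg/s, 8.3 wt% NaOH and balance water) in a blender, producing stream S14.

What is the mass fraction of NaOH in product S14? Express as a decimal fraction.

0.282

Vapour removed = 0.679×0.774×446.6 = 234.71 kg/s; concentrate = 211.89 kg/s.
NaOH reaching the mixer = 100.93 (from concentrate) + 207.6×0.083 = 118.16 kg/s.
Product flow = 211.89 + 207.6 = 419.49 kg/s; NaOH fraction = 0.282.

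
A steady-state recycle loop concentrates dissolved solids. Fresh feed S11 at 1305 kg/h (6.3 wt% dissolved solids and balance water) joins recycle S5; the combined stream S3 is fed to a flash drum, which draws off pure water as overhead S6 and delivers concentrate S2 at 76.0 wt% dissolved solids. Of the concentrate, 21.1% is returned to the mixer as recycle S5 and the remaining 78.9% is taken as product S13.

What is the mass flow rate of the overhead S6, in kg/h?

1197 kg/h

Overall dissolved solids balance (none leaves overhead): dissolved solids in fresh feed = dissolved solids in product, i.e. 1305×0.063 = (1−0.211)·S2·0.760.
S2 = 82.215/(0.760×0.789) = 137.11 kg/h.
Recycle S5 = 0.211×137.11 = 28.93 kg/h.
Combined feed S3 = 1305 + 28.93 = 1333.9 kg/h.
Overhead S6 = S3 − S2 = 1333.9 − 137.11 = 1196.8 kg/h.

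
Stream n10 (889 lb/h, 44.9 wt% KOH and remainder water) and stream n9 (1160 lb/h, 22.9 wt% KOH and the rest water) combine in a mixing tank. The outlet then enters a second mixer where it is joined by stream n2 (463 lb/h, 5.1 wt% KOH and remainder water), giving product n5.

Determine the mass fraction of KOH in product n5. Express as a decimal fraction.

0.274

Overall, product flow = 2512 lb/h.
KOH in = 889×0.449 + 1160×0.229 + 463×0.051 = 688.41 lb/h.
KOH fraction in n5 = 0.274.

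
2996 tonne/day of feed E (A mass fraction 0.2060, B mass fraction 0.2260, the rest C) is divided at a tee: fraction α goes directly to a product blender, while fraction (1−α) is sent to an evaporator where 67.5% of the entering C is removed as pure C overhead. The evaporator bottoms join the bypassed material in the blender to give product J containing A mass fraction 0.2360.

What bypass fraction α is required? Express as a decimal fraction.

0.668

All 2996×0.206 = 617.18 tonne/day of A reaches J, so J = 617.18/0.236 = 2615.2 tonne/day and vapour = 380.85 tonne/day.
The evaporator receives (1−α)·2996 of feed at 0.568 C and removes 0.675 of that C:
0.675×0.568×(1−α)×2996 = 380.85
(1−α) = 380.85/1148.7 = 0.3316;  α = 0.6684.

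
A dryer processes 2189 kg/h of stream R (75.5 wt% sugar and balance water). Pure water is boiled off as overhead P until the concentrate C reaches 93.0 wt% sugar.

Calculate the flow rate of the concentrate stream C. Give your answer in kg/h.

1777 kg/h

sugar is conserved: 2189×0.755 = 1652.7 kg/h all reports to the concentrate.
Concentrate = 1652.7/(target fraction) = 1777.1 kg/h.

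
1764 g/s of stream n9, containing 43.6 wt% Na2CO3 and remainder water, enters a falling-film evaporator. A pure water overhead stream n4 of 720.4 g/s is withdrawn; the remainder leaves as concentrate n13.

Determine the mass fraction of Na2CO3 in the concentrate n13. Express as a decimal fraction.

Na2CO3 is not removed: 1764×0.436 = 769.1 g/s of Na2CO3 enters n13.
Concentrate = 1764 − 720.4 = 1043.6 g/s.
Mass fraction = 769.1/1043.6 = 0.737.

0.737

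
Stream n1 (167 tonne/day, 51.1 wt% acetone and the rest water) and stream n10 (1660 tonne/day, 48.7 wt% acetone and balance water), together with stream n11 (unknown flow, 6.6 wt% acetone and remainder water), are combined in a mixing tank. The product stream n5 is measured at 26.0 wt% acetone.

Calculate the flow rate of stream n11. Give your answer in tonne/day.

Let n11 be the unknown flow. Total out = 1827 + n11.
acetone balance: 893.76 + 0.066·n11 = 0.260·(1827 + n11)
(0.066 − 0.260)·n11 = 0.260×1827 − 893.76 = -418.74
n11 = -418.74 / -0.194 = 2158.4 tonne/day

2158 tonne/day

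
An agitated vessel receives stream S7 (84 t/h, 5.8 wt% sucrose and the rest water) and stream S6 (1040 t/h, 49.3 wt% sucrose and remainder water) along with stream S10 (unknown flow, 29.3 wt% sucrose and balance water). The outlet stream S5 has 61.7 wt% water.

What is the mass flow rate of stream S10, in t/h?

967.8 t/h

Let S10 be the unknown flow. Total out = 1124 + S10.
water balance: 606.41 + 0.707·S10 = 0.617·(1124 + S10)
(0.707 − 0.617)·S10 = 0.617×1124 − 606.41 = 87.1
S10 = 87.1 / 0.090 = 967.78 t/h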